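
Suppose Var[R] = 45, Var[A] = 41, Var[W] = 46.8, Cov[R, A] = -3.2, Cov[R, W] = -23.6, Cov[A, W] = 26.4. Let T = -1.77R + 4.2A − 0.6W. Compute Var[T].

Var[T] = 745.4637

Var[T] = a²·Var[R] + b²·Var[A] + c²·Var[W] + 2ab·Cov[R, A] + 2ac·Cov[R, W] + 2bc·Cov[A, W], with a = -1.77, b = 4.2, c = -0.6.
= 140.9805 + 723.24 + 16.848 + 47.5776 + (-50.1264) + (-133.056)
= 745.4637.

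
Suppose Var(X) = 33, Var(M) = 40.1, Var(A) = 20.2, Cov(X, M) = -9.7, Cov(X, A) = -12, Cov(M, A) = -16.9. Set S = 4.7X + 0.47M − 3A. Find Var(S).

Var(S) = 1262.83149

Var(S) = a²·Var(X) + b²·Var(M) + c²·Var(A) + 2ab·Cov(X, M) + 2ac·Cov(X, A) + 2bc·Cov(M, A), with a = 4.7, b = 0.47, c = -3.
= 728.97 + 8.85809 + 181.8 + (-42.8546) + 338.4 + 47.658
= 1262.83149.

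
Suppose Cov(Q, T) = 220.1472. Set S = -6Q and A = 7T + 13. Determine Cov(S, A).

Cov(S, A) = -9246.1824

Cov(S, A) = a·c·Cov(Q, T) = (-6)·7·220.1472 = -9246.1824. Additive constants drop out.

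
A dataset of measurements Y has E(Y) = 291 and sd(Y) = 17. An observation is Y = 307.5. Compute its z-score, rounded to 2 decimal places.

z = (Y − E(Y)) / sd(Y) = (307.5 − 291) / 17 ≈ 0.97.

z = 0.97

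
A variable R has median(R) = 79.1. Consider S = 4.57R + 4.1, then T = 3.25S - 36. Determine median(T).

median(T) = 1152.15775

median(S) = 4.57·79.1 + 4.1 = 365.587.
median(T) = 3.25·365.587 + (-36) = 1152.15775.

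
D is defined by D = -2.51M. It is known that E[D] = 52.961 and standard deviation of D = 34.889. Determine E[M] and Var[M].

From D = -2.51M: E[D] = a·E[M] + b, so E[M] = (E[D] − b)/a = (52.961 − 0)/(-2.51) = -21.1.
Var[D] = 34.889² = 1217.242321.
Var[D] = a²·Var[M], so Var[M] = 1217.242321/(-2.51)² = 193.21.

E[M] = -21.1, Var[M] = 193.21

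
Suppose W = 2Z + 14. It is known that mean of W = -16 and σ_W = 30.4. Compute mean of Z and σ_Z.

From W = 2Z + 14: mean of W = a·mean of Z + b, so mean of Z = (mean of W − b)/a = (-16 − 14)/2 = -15.
σ_W = |a|·σ_Z, so σ_Z = 30.4/|2| = 15.2.

mean of Z = -15, σ_Z = 15.2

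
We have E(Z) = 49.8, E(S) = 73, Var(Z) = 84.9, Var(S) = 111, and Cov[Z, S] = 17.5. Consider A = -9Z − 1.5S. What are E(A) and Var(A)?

E(A) = -557.7, Var(A) = 7599.15

E(A) = (-9)·E(Z) + (-1.5)·E(S) = (-9)·49.8 + (-1.5)·73 = -557.7.
Var(A) = a²·Var(Z) + b²·Var(S) + 2ab·Cov[Z, S] with a = -9, b = -1.5.
= (-9)²·84.9 + (-1.5)²·111 + 2·(-9)·(-1.5)·17.5
= 6876.9 + 249.75 + 472.5 = 7599.15.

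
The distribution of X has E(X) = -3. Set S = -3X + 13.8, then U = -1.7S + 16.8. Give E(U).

E(S) = (-3)·(-3) + 13.8 = 22.8.
E(U) = (-1.7)·22.8 + 16.8 = -21.96.

E(U) = -21.96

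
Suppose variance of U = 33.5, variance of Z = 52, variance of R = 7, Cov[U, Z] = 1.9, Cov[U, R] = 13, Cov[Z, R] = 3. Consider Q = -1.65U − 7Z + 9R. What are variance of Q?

variance of Q = 2485.99375

variance of Q = a²·variance of U + b²·variance of Z + c²·variance of R + 2ab·Cov[U, Z] + 2ac·Cov[U, R] + 2bc·Cov[Z, R], with a = -1.65, b = -7, c = 9.
= 91.20375 + 2548 + 567 + 43.89 + (-386.1) + (-378)
= 2485.99375.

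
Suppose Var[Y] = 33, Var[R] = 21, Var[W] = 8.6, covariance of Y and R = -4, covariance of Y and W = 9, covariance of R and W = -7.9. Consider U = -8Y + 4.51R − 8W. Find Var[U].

Var[U] = a²·Var[Y] + b²·Var[R] + c²·Var[W] + 2ab·covariance of Y and R + 2ac·covariance of Y and W + 2bc·covariance of R and W, with a = -8, b = 4.51, c = -8.
= 2112 + 427.1421 + 550.4 + 288.64 + 1152 + 570.064
= 5100.2461.

Var[U] = 5100.2461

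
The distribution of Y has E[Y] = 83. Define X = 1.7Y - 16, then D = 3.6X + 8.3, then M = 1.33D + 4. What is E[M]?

E[M] = 614.0178

E[X] = 1.7·83 + (-16) = 125.1.
E[D] = 3.6·125.1 + 8.3 = 458.66.
E[M] = 1.33·458.66 + 4 = 614.0178.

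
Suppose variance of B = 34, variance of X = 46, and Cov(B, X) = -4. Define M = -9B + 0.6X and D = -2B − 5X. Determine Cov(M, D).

Cov(M, D) = 298.8

By bilinearity, Cov(M, D) = ac·variance of B + bd·variance of X + (ad+bc)·Cov(B, X), with a=-9, b=0.6, c=-2, d=-5.
ac·variance of B = (-9)·(-2)·34 = 612
bd·variance of X = 0.6·(-5)·46 = -138
(ad+bc)·Cov(B, X) = (43.8)·(-4) = -175.2
Cov(M, D) = 612 + (-138) + (-175.2) = 298.8.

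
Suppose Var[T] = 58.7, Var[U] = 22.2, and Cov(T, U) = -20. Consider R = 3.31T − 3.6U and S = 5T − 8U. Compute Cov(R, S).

Cov(R, S) = 2500.445

By bilinearity, Cov(R, S) = ac·Var[T] + bd·Var[U] + (ad+bc)·Cov(T, U), with a=3.31, b=-3.6, c=5, d=-8.
ac·Var[T] = 3.31·5·58.7 = 971.485
bd·Var[U] = (-3.6)·(-8)·22.2 = 639.36
(ad+bc)·Cov(T, U) = (-44.48)·(-20) = 889.6
Cov(R, S) = 971.485 + 639.36 + 889.6 = 2500.445.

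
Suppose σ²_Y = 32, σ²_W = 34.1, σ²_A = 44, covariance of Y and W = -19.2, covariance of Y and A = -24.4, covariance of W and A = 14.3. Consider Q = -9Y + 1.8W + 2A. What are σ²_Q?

σ²_Q = a²·σ²_Y + b²·σ²_W + c²·σ²_A + 2ab·covariance of Y and W + 2ac·covariance of Y and A + 2bc·covariance of W and A, with a = -9, b = 1.8, c = 2.
= 2592 + 110.484 + 176 + 622.08 + 878.4 + 102.96
= 4481.924.

σ²_Q = 4481.924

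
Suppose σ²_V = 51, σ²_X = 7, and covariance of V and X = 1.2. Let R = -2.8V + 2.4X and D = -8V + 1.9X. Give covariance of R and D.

covariance of R and D = 1144.896

By bilinearity, covariance of R and D = ac·σ²_V + bd·σ²_X + (ad+bc)·covariance of V and X, with a=-2.8, b=2.4, c=-8, d=1.9.
ac·σ²_V = (-2.8)·(-8)·51 = 1142.4
bd·σ²_X = 2.4·1.9·7 = 31.92
(ad+bc)·covariance of V and X = (-24.52)·1.2 = -29.424
covariance of R and D = 1142.4 + 31.92 + (-29.424) = 1144.896.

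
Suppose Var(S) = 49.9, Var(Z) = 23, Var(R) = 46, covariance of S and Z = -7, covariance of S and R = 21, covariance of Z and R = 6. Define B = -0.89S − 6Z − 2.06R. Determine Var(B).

Var(B) = a²·Var(S) + b²·Var(Z) + c²·Var(R) + 2ab·covariance of S and Z + 2ac·covariance of S and R + 2bc·covariance of Z and R, with a = -0.89, b = -6, c = -2.06.
= 39.52579 + 828 + 195.2056 + (-74.76) + 77.0028 + 148.32
= 1213.29419.

Var(B) = 1213.29419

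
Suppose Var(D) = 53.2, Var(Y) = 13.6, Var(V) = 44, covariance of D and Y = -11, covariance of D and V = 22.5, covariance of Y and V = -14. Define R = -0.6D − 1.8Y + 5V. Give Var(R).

Var(R) = a²·Var(D) + b²·Var(Y) + c²·Var(V) + 2ab·covariance of D and Y + 2ac·covariance of D and V + 2bc·covariance of Y and V, with a = -0.6, b = -1.8, c = 5.
= 19.152 + 44.064 + 1100 + (-23.76) + (-135) + 252
= 1256.456.

Var(R) = 1256.456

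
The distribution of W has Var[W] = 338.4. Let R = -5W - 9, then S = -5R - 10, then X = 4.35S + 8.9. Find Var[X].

Var[R] = (-5)²·338.4 = 8460.
Var[S] = (-5)²·8460 = 211500.
Var[X] = 4.35²·211500 = 4002108.75.

Var[X] = 4002108.75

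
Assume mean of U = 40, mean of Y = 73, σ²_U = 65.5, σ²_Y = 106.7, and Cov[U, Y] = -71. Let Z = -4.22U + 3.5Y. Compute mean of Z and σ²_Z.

mean of Z = 86.7, σ²_Z = 4570.8652

mean of Z = (-4.22)·mean of U + 3.5·mean of Y = (-4.22)·40 + 3.5·73 = 86.7.
σ²_Z = a²·σ²_U + b²·σ²_Y + 2ab·Cov[U, Y] with a = -4.22, b = 3.5.
= (-4.22)²·65.5 + 3.5²·106.7 + 2·(-4.22)·3.5·(-71)
= 1166.4502 + 1307.075 + 2097.34 = 4570.8652.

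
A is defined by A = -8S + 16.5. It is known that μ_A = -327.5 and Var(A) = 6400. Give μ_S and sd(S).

From A = -8S + 16.5: μ_A = a·μ_S + b, so μ_S = (μ_A − b)/a = (-327.5 − 16.5)/(-8) = 43.
sd(A) = √6400 = 80.
sd(A) = |a|·sd(S), so sd(S) = 80/|-8| = 10.

μ_S = 43, sd(S) = 10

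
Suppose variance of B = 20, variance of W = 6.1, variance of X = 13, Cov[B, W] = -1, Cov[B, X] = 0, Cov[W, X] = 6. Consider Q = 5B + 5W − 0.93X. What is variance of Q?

variance of Q = a²·variance of B + b²·variance of W + c²·variance of X + 2ab·Cov[B, W] + 2ac·Cov[B, X] + 2bc·Cov[W, X], with a = 5, b = 5, c = -0.93.
= 500 + 152.5 + 11.2437 + (-50) + 0 + (-55.8)
= 557.9437.

variance of Q = 557.9437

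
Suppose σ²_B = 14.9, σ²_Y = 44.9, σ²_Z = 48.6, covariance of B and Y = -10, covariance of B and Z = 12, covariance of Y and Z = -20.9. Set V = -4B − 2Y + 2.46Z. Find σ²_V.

σ²_V = 521.60376

σ²_V = a²·σ²_B + b²·σ²_Y + c²·σ²_Z + 2ab·covariance of B and Y + 2ac·covariance of B and Z + 2bc·covariance of Y and Z, with a = -4, b = -2, c = 2.46.
= 238.4 + 179.6 + 294.10776 + (-160) + (-236.16) + 205.656
= 521.60376.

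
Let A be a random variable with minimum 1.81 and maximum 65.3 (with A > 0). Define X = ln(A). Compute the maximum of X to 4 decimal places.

ln(A) is increasing on this domain, so max(X) comes from max(A) = 65.3: max(X) = ln(65.3) ≈ 4.179.

max(X) = 4.179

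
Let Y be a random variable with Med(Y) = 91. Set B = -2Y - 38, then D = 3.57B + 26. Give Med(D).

Med(B) = (-2)·91 + (-38) = -220.
Med(D) = 3.57·(-220) + 26 = -759.4.

Med(D) = -759.4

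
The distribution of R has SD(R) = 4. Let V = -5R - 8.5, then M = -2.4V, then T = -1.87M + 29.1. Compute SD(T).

SD(V) = |-5|·4 = 20.
SD(M) = |-2.4|·20 = 48.
SD(T) = |-1.87|·48 = 89.76.

SD(T) = 89.76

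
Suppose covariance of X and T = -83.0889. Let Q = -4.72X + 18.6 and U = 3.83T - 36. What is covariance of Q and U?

covariance of Q and U = a·c·covariance of X and T = (-4.72)·3.83·(-83.0889) = 1502.04789864. Additive constants drop out.

covariance of Q and U = 1502.04789864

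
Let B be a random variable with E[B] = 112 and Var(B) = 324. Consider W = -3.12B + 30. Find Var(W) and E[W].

Var(W) = 3153.9456, E[W] = -319.44

W = -3.12B + 30 is linear with a = -3.12, b = 30.
Var(W) = a²·Var(B) = (-3.12)²·324 = 3153.9456 (the additive constant 30 does not affect variance).
E[W] = a·E[B] + b = (-3.12)·112 + 30 = -319.44.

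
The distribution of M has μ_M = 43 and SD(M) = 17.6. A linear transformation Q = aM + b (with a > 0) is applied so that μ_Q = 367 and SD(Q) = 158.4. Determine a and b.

a = 9, b = -20

SD(Q) = a·SD(M) (a > 0), so a = 158.4/17.6 = 9.
μ_Q = a·μ_M + b, so b = 367 − 9·43 = -20.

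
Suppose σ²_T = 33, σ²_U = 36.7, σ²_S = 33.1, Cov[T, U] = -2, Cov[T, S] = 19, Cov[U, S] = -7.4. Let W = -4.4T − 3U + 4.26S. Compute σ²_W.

σ²_W = 993.93756

σ²_W = a²·σ²_T + b²·σ²_U + c²·σ²_S + 2ab·Cov[T, U] + 2ac·Cov[T, S] + 2bc·Cov[U, S], with a = -4.4, b = -3, c = 4.26.
= 638.88 + 330.3 + 600.68556 + (-52.8) + (-712.272) + 189.144
= 993.93756.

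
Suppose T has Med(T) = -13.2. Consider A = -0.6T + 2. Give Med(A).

Med(A) = 9.92

A linear map preserves order up to sign, so Med(A) = a·Med(T) + b = (-0.6)·(-13.2) + 2 = 9.92.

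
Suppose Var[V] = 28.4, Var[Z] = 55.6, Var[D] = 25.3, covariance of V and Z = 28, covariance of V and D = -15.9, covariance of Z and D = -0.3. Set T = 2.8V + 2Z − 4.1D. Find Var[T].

Var[T] = 1553.933

Var[T] = a²·Var[V] + b²·Var[Z] + c²·Var[D] + 2ab·covariance of V and Z + 2ac·covariance of V and D + 2bc·covariance of Z and D, with a = 2.8, b = 2, c = -4.1.
= 222.656 + 222.4 + 425.293 + 313.6 + 365.064 + 4.92
= 1553.933.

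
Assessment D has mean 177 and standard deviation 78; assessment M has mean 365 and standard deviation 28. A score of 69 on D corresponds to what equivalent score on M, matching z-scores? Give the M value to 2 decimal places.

z = (69 − 177)/78 ≈ -1.3846.
M = 365 + z·28 = 365 + (69 − 177)·28/78 ≈ 326.23.

M = 326.23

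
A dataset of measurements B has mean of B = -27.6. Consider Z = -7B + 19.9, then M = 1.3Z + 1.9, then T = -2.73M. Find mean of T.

mean of T = -761.4789

mean of Z = (-7)·(-27.6) + 19.9 = 213.1.
mean of M = 1.3·213.1 + 1.9 = 278.93.
mean of T = (-2.73)·278.93 = -761.4789.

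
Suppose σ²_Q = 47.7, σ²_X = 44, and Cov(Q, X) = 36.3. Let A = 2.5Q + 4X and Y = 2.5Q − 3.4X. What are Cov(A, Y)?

By bilinearity, Cov(A, Y) = ac·σ²_Q + bd·σ²_X + (ad+bc)·Cov(Q, X), with a=2.5, b=4, c=2.5, d=-3.4.
ac·σ²_Q = 2.5·2.5·47.7 = 298.125
bd·σ²_X = 4·(-3.4)·44 = -598.4
(ad+bc)·Cov(Q, X) = (1.5)·36.3 = 54.45
Cov(A, Y) = 298.125 + (-598.4) + 54.45 = -245.825.

Cov(A, Y) = -245.825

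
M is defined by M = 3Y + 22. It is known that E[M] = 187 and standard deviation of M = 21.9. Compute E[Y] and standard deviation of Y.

From M = 3Y + 22: E[M] = a·E[Y] + b, so E[Y] = (E[M] − b)/a = (187 − 22)/3 = 55.
standard deviation of M = |a|·standard deviation of Y, so standard deviation of Y = 21.9/|3| = 7.3.

E[Y] = 55, standard deviation of Y = 7.3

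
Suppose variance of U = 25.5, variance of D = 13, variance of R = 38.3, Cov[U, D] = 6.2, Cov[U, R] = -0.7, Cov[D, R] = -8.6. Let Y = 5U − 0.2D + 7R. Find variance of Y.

variance of Y = 2477.4

variance of Y = a²·variance of U + b²·variance of D + c²·variance of R + 2ab·Cov[U, D] + 2ac·Cov[U, R] + 2bc·Cov[D, R], with a = 5, b = -0.2, c = 7.
= 637.5 + 0.52 + 1876.7 + (-12.4) + (-49) + 24.08
= 2477.4.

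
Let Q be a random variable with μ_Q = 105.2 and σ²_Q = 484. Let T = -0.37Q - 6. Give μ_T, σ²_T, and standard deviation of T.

μ_T = -44.924, σ²_T = 66.2596, standard deviation of T = 8.14

T = -0.37Q - 6 is linear with a = -0.37, b = -6.
μ_T = a·μ_Q + b = (-0.37)·105.2 + (-6) = -44.924.
σ²_T = a²·σ²_Q = (-0.37)²·484 = 66.2596 (the additive constant -6 does not affect variance).
standard deviation of Q = √484 = 22.
standard deviation of T = |a|·standard deviation of Q = |-0.37|·22 = 8.14.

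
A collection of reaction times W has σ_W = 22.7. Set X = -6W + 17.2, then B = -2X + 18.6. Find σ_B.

σ_X = |-6|·22.7 = 136.2.
σ_B = |-2|·136.2 = 272.4.

σ_B = 272.4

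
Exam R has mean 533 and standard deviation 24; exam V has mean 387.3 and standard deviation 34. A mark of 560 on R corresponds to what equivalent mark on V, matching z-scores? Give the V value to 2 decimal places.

V = 425.55

z = (560 − 533)/24 = 1.125.
V = 387.3 + z·34 = 387.3 + (560 − 533)·34/24 = 425.55.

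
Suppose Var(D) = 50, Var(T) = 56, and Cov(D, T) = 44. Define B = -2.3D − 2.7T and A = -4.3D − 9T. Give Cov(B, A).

Cov(B, A) = 3276.94

By bilinearity, Cov(B, A) = ac·Var(D) + bd·Var(T) + (ad+bc)·Cov(D, T), with a=-2.3, b=-2.7, c=-4.3, d=-9.
ac·Var(D) = (-2.3)·(-4.3)·50 = 494.5
bd·Var(T) = (-2.7)·(-9)·56 = 1360.8
(ad+bc)·Cov(D, T) = (32.31)·44 = 1421.64
Cov(B, A) = 494.5 + 1360.8 + 1421.64 = 3276.94.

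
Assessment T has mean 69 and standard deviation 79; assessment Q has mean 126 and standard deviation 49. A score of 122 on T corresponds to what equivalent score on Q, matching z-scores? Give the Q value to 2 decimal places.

z = (122 − 69)/79 ≈ 0.6709.
Q = 126 + z·49 = 126 + (122 − 69)·49/79 ≈ 158.87.

Q = 158.87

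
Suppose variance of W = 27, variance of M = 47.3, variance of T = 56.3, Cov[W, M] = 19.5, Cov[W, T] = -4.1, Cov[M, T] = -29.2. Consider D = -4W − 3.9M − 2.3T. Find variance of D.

variance of D = 1458.372

variance of D = a²·variance of W + b²·variance of M + c²·variance of T + 2ab·Cov[W, M] + 2ac·Cov[W, T] + 2bc·Cov[M, T], with a = -4, b = -3.9, c = -2.3.
= 432 + 719.433 + 297.827 + 608.4 + (-75.44) + (-523.848)
= 1458.372.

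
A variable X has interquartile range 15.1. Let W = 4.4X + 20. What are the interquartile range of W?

IQR(W) = 66.44

Under W = aX + b, IQR(W) = |a|·IQR(X) = |4.4|·15.1 = 66.44 (shifts cancel; spread scales by |a|).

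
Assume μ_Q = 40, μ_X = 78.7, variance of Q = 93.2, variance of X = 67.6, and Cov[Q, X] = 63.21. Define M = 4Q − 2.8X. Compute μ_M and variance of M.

μ_M = -60.36, variance of M = 605.28

μ_M = 4·μ_Q + (-2.8)·μ_X = 4·40 + (-2.8)·78.7 = -60.36.
variance of M = a²·variance of Q + b²·variance of X + 2ab·Cov[Q, X] with a = 4, b = -2.8.
= 4²·93.2 + (-2.8)²·67.6 + 2·4·(-2.8)·63.21
= 1491.2 + 529.984 + (-1415.904) = 605.28.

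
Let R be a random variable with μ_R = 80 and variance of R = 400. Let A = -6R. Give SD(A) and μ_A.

A = -6R is linear with a = -6, b = 0.
SD(R) = √400 = 20.
SD(A) = |a|·SD(R) = |-6|·20 = 120.
μ_A = a·μ_R + b = (-6)·80 = -480.

SD(A) = 120, μ_A = -480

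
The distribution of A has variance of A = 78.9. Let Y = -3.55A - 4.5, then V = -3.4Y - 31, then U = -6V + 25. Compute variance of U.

variance of Y = (-3.55)²·78.9 = 994.33725.
variance of V = (-3.4)²·994.33725 = 11494.53861.
variance of U = (-6)²·11494.53861 = 413803.38996.

variance of U = 413803.38996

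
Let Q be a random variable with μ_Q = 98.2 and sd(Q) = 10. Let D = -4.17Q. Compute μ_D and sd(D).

μ_D = -409.494, sd(D) = 41.7

D = -4.17Q is linear with a = -4.17, b = 0.
μ_D = a·μ_Q + b = (-4.17)·98.2 = -409.494.
sd(D) = |a|·sd(Q) = |-4.17|·10 = 41.7.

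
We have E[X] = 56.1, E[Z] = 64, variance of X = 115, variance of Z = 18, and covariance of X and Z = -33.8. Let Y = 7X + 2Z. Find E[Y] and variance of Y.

E[Y] = 520.7, variance of Y = 4760.6

E[Y] = 7·E[X] + 2·E[Z] = 7·56.1 + 2·64 = 520.7.
variance of Y = a²·variance of X + b²·variance of Z + 2ab·covariance of X and Z with a = 7, b = 2.
= 7²·115 + 2²·18 + 2·7·2·(-33.8)
= 5635 + 72 + (-946.4) = 4760.6.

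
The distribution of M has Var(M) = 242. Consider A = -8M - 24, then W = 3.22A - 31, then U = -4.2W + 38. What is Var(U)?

Var(U) = 2832733.145088

Var(A) = (-8)²·242 = 15488.
Var(W) = 3.22²·15488 = 160585.7792.
Var(U) = (-4.2)²·160585.7792 = 2832733.145088.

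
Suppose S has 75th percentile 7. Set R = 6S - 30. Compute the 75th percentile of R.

75th percentile of R = 12

Since a = 6 > 0 the transformation is increasing, so the 75th percentile of R = a·(P_{75} of S) + b = 6·7 + (-30) = 12.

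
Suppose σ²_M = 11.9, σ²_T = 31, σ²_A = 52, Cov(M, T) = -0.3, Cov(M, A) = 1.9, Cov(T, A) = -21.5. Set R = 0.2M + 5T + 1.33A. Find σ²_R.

σ²_R = 581.9196

σ²_R = a²·σ²_M + b²·σ²_T + c²·σ²_A + 2ab·Cov(M, T) + 2ac·Cov(M, A) + 2bc·Cov(T, A), with a = 0.2, b = 5, c = 1.33.
= 0.476 + 775 + 91.9828 + (-0.6) + 1.0108 + (-285.95)
= 581.9196.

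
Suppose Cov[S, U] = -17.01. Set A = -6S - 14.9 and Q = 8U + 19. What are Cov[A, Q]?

Cov[A, Q] = a·c·Cov[S, U] = (-6)·8·(-17.01) = 816.48. Additive constants drop out.

Cov[A, Q] = 816.48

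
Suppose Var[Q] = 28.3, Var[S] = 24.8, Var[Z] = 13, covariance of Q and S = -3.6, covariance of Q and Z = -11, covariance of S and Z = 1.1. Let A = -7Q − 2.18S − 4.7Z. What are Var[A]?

Var[A] = 980.59872

Var[A] = a²·Var[Q] + b²·Var[S] + c²·Var[Z] + 2ab·covariance of Q and S + 2ac·covariance of Q and Z + 2bc·covariance of S and Z, with a = -7, b = -2.18, c = -4.7.
= 1386.7 + 117.85952 + 287.17 + (-109.872) + (-723.8) + 22.5412
= 980.59872.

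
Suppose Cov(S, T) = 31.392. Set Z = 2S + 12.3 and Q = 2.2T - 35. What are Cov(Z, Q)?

Cov(Z, Q) = a·c·Cov(S, T) = 2·2.2·31.392 = 138.1248. Additive constants drop out.

Cov(Z, Q) = 138.1248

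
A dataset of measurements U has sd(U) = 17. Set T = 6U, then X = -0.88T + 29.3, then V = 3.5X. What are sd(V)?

sd(T) = |6|·17 = 102.
sd(X) = |-0.88|·102 = 89.76.
sd(V) = |3.5|·89.76 = 314.16.

sd(V) = 314.16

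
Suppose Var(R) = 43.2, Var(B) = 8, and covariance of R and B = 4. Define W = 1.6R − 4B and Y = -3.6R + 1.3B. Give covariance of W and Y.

By bilinearity, covariance of W and Y = ac·Var(R) + bd·Var(B) + (ad+bc)·covariance of R and B, with a=1.6, b=-4, c=-3.6, d=1.3.
ac·Var(R) = 1.6·(-3.6)·43.2 = -248.832
bd·Var(B) = (-4)·1.3·8 = -41.6
(ad+bc)·covariance of R and B = (16.48)·4 = 65.92
covariance of W and Y = -248.832 + (-41.6) + 65.92 = -224.512.

covariance of W and Y = -224.512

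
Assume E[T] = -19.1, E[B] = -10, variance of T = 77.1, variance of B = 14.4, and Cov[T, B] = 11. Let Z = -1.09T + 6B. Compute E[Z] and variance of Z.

E[Z] = -39.181, variance of Z = 466.12251

E[Z] = (-1.09)·E[T] + 6·E[B] = (-1.09)·(-19.1) + 6·(-10) = -39.181.
variance of Z = a²·variance of T + b²·variance of B + 2ab·Cov[T, B] with a = -1.09, b = 6.
= (-1.09)²·77.1 + 6²·14.4 + 2·(-1.09)·6·11
= 91.60251 + 518.4 + (-143.88) = 466.12251.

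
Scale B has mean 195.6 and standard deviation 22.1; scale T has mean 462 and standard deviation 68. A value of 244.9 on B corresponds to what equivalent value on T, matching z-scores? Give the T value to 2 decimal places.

z = (244.9 − 195.6)/22.1 ≈ 2.2308.
T = 462 + z·68 = 462 + (244.9 − 195.6)·68/22.1 ≈ 613.69.

T = 613.69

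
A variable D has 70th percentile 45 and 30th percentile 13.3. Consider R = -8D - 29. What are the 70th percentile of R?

70th percentile of R = -135.4

Since a = -8 < 0 the transformation is decreasing, reversing order: the 70th percentile of R corresponds to the 30th percentile of D.
So P_{70}(R) = a·P_{30}(D) + b = (-8)·13.3 + (-29) = -135.4.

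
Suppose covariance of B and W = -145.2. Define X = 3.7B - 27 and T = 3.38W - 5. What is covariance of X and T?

covariance of X and T = a·c·covariance of B and W = 3.7·3.38·(-145.2) = -1815.8712. Additive constants drop out.

covariance of X and T = -1815.8712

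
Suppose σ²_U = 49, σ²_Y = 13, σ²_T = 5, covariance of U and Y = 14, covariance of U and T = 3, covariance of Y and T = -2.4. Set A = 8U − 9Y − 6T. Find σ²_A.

σ²_A = 1805.8

σ²_A = a²·σ²_U + b²·σ²_Y + c²·σ²_T + 2ab·covariance of U and Y + 2ac·covariance of U and T + 2bc·covariance of Y and T, with a = 8, b = -9, c = -6.
= 3136 + 1053 + 180 + (-2016) + (-288) + (-259.2)
= 1805.8.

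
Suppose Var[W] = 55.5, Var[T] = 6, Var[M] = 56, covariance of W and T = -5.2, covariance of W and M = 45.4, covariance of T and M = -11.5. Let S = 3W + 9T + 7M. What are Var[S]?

Var[S] = 3906.5

Var[S] = a²·Var[W] + b²·Var[T] + c²·Var[M] + 2ab·covariance of W and T + 2ac·covariance of W and M + 2bc·covariance of T and M, with a = 3, b = 9, c = 7.
= 499.5 + 486 + 2744 + (-280.8) + 1906.8 + (-1449)
= 3906.5.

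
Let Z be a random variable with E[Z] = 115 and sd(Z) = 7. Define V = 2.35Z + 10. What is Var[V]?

V = 2.35Z + 10 is linear with a = 2.35, b = 10.
Var[Z] = 7² = 49.
Var[V] = a²·Var[Z] = 2.35²·49 = 270.6025 (the additive constant 10 does not affect variance).

Var[V] = 270.6025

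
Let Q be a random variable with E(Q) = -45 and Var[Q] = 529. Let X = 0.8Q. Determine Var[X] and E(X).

Var[X] = 338.56, E(X) = -36

X = 0.8Q is linear with a = 0.8, b = 0.
Var[X] = a²·Var[Q] = 0.8²·529 = 338.56.
E(X) = a·E(Q) + b = 0.8·(-45) = -36.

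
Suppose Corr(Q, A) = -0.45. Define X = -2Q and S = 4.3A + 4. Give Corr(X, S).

Linear rescalings preserve |correlation|; the slopes -2 and 4.3 have opposite signs, so the correlation flips sign: Corr(X, S) = −Corr(Q, A) = 0.45.

Corr(X, S) = 0.45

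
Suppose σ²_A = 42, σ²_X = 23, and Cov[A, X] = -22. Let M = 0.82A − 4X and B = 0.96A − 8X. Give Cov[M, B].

Cov[M, B] = 997.8624

By bilinearity, Cov[M, B] = ac·σ²_A + bd·σ²_X + (ad+bc)·Cov[A, X], with a=0.82, b=-4, c=0.96, d=-8.
ac·σ²_A = 0.82·0.96·42 = 33.0624
bd·σ²_X = (-4)·(-8)·23 = 736
(ad+bc)·Cov[A, X] = (-10.4)·(-22) = 228.8
Cov[M, B] = 33.0624 + 736 + 228.8 = 997.8624.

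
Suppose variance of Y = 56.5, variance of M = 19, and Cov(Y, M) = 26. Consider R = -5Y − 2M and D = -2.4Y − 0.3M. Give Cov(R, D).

Cov(R, D) = 853.2

By bilinearity, Cov(R, D) = ac·variance of Y + bd·variance of M + (ad+bc)·Cov(Y, M), with a=-5, b=-2, c=-2.4, d=-0.3.
ac·variance of Y = (-5)·(-2.4)·56.5 = 678
bd·variance of M = (-2)·(-0.3)·19 = 11.4
(ad+bc)·Cov(Y, M) = (6.3)·26 = 163.8
Cov(R, D) = 678 + 11.4 + 163.8 = 853.2.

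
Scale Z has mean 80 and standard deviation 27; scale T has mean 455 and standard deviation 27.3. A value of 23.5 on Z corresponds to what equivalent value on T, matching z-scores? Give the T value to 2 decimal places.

z = (23.5 − 80)/27 ≈ -2.0926.
T = 455 + z·27.3 = 455 + (23.5 − 80)·27.3/27 ≈ 397.87.

T = 397.87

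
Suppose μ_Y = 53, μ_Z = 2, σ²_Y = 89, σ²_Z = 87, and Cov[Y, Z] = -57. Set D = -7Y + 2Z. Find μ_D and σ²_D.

μ_D = (-7)·μ_Y + 2·μ_Z = (-7)·53 + 2·2 = -367.
σ²_D = a²·σ²_Y + b²·σ²_Z + 2ab·Cov[Y, Z] with a = -7, b = 2.
= (-7)²·89 + 2²·87 + 2·(-7)·2·(-57)
= 4361 + 348 + 1596 = 6305.

μ_D = -367, σ²_D = 6305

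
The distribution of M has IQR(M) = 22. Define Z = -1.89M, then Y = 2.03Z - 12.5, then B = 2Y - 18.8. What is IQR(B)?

IQR(Z) = |-1.89|·22 = 41.58.
IQR(Y) = |2.03|·41.58 = 84.4074.
IQR(B) = |2|·84.4074 = 168.8148.

IQR(B) = 168.8148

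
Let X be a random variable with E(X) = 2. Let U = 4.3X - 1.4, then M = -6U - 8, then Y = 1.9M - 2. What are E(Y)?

E(Y) = -99.28

E(U) = 4.3·2 + (-1.4) = 7.2.
E(M) = (-6)·7.2 + (-8) = -51.2.
E(Y) = 1.9·(-51.2) + (-2) = -99.28.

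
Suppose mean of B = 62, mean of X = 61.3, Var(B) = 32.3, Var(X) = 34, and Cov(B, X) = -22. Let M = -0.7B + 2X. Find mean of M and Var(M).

mean of M = 79.2, Var(M) = 213.427

mean of M = (-0.7)·mean of B + 2·mean of X = (-0.7)·62 + 2·61.3 = 79.2.
Var(M) = a²·Var(B) + b²·Var(X) + 2ab·Cov(B, X) with a = -0.7, b = 2.
= (-0.7)²·32.3 + 2²·34 + 2·(-0.7)·2·(-22)
= 15.827 + 136 + 61.6 = 213.427.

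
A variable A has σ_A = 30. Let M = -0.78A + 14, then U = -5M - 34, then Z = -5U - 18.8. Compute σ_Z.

σ_Z = 585

σ_M = |-0.78|·30 = 23.4.
σ_U = |-5|·23.4 = 117.
σ_Z = |-5|·117 = 585.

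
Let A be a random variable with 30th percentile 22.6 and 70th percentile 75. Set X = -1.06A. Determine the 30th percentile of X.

Since a = -1.06 < 0 the transformation is decreasing, reversing order: the 30th percentile of X corresponds to the 70th percentile of A.
So P_{30}(X) = a·P_{70}(A) + b = (-1.06)·75 = -79.5.

30th percentile of X = -79.5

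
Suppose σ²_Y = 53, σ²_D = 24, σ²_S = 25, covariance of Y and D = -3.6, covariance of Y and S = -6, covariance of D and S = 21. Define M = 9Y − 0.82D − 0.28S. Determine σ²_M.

σ²_M = a²·σ²_Y + b²·σ²_D + c²·σ²_S + 2ab·covariance of Y and D + 2ac·covariance of Y and S + 2bc·covariance of D and S, with a = 9, b = -0.82, c = -0.28.
= 4293 + 16.1376 + 1.96 + 53.136 + 30.24 + 9.6432
= 4404.1168.

σ²_M = 4404.1168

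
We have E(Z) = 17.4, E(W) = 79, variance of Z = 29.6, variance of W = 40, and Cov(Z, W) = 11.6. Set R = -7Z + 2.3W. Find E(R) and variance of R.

E(R) = (-7)·E(Z) + 2.3·E(W) = (-7)·17.4 + 2.3·79 = 59.9.
variance of R = a²·variance of Z + b²·variance of W + 2ab·Cov(Z, W) with a = -7, b = 2.3.
= (-7)²·29.6 + 2.3²·40 + 2·(-7)·2.3·11.6
= 1450.4 + 211.6 + (-373.52) = 1288.48.

E(R) = 59.9, variance of R = 1288.48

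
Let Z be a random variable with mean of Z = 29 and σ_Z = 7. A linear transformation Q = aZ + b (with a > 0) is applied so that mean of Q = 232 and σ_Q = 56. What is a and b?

a = 8, b = 0

σ_Q = a·σ_Z (a > 0), so a = 56/7 = 8.
mean of Q = a·mean of Z + b, so b = 232 − 8·29 = 0.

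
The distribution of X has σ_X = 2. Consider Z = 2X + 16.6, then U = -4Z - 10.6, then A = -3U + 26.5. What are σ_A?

σ_Z = |2|·2 = 4.
σ_U = |-4|·4 = 16.
σ_A = |-3|·16 = 48.

σ_A = 48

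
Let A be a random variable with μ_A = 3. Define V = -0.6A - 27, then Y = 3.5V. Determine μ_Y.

μ_V = (-0.6)·3 + (-27) = -28.8.
μ_Y = 3.5·(-28.8) = -100.8.

μ_Y = -100.8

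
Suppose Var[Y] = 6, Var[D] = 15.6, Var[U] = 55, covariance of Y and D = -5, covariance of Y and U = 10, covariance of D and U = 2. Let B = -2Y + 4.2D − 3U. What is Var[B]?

Var[B] = a²·Var[Y] + b²·Var[D] + c²·Var[U] + 2ab·covariance of Y and D + 2ac·covariance of Y and U + 2bc·covariance of D and U, with a = -2, b = 4.2, c = -3.
= 24 + 275.184 + 495 + 84 + 120 + (-50.4)
= 947.784.

Var[B] = 947.784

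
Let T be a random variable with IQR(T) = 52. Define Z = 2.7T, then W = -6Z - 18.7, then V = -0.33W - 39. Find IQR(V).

IQR(Z) = |2.7|·52 = 140.4.
IQR(W) = |-6|·140.4 = 842.4.
IQR(V) = |-0.33|·842.4 = 277.992.

IQR(V) = 277.992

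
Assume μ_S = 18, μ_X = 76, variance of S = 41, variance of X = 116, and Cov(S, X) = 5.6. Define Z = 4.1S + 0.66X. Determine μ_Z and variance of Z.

μ_Z = 4.1·μ_S + 0.66·μ_X = 4.1·18 + 0.66·76 = 123.96.
variance of Z = a²·variance of S + b²·variance of X + 2ab·Cov(S, X) with a = 4.1, b = 0.66.
= 4.1²·41 + 0.66²·116 + 2·4.1·0.66·5.6
= 689.21 + 50.5296 + 30.3072 = 770.0468.

μ_Z = 123.96, variance of Z = 770.0468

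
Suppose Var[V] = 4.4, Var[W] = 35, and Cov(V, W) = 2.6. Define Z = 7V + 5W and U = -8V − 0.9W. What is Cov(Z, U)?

Cov(Z, U) = -524.28

By bilinearity, Cov(Z, U) = ac·Var[V] + bd·Var[W] + (ad+bc)·Cov(V, W), with a=7, b=5, c=-8, d=-0.9.
ac·Var[V] = 7·(-8)·4.4 = -246.4
bd·Var[W] = 5·(-0.9)·35 = -157.5
(ad+bc)·Cov(V, W) = (-46.3)·2.6 = -120.38
Cov(Z, U) = -246.4 + (-157.5) + (-120.38) = -524.28.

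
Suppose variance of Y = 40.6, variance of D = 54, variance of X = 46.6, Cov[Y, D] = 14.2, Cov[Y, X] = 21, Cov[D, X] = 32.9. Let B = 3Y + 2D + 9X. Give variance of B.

variance of B = a²·variance of Y + b²·variance of D + c²·variance of X + 2ab·Cov[Y, D] + 2ac·Cov[Y, X] + 2bc·Cov[D, X], with a = 3, b = 2, c = 9.
= 365.4 + 216 + 3774.6 + 170.4 + 1134 + 1184.4
= 6844.8.

variance of B = 6844.8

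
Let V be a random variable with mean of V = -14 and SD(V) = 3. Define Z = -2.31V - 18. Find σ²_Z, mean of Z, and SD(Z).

σ²_Z = 48.0249, mean of Z = 14.34, SD(Z) = 6.93

Z = -2.31V - 18 is linear with a = -2.31, b = -18.
σ²_V = 3² = 9.
σ²_Z = a²·σ²_V = (-2.31)²·9 = 48.0249 (the additive constant -18 does not affect variance).
mean of Z = a·mean of V + b = (-2.31)·(-14) + (-18) = 14.34.
SD(Z) = |a|·SD(V) = |-2.31|·3 = 6.93.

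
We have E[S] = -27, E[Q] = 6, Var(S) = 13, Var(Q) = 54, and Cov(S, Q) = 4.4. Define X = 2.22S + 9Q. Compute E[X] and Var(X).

E[X] = -5.94, Var(X) = 4613.8932

E[X] = 2.22·E[S] + 9·E[Q] = 2.22·(-27) + 9·6 = -5.94.
Var(X) = a²·Var(S) + b²·Var(Q) + 2ab·Cov(S, Q) with a = 2.22, b = 9.
= 2.22²·13 + 9²·54 + 2·2.22·9·4.4
= 64.0692 + 4374 + 175.824 = 4613.8932.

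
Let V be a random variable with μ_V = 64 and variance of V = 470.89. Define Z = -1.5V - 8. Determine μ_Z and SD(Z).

μ_Z = -104, SD(Z) = 32.55

Z = -1.5V - 8 is linear with a = -1.5, b = -8.
μ_Z = a·μ_V + b = (-1.5)·64 + (-8) = -104.
SD(V) = √470.89 = 21.7.
SD(Z) = |a|·SD(V) = |-1.5|·21.7 = 32.55.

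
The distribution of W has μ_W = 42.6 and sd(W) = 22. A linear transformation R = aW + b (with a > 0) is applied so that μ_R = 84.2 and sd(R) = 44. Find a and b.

sd(R) = a·sd(W) (a > 0), so a = 44/22 = 2.
μ_R = a·μ_W + b, so b = 84.2 − 2·42.6 = -1.

a = 2, b = -1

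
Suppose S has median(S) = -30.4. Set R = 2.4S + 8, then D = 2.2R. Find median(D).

median(R) = 2.4·(-30.4) + 8 = -64.96.
median(D) = 2.2·(-64.96) = -142.912.

median(D) = -142.912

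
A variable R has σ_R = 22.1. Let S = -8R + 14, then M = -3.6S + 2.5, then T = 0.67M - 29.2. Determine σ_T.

σ_T = 426.4416

σ_S = |-8|·22.1 = 176.8.
σ_M = |-3.6|·176.8 = 636.48.
σ_T = |0.67|·636.48 = 426.4416.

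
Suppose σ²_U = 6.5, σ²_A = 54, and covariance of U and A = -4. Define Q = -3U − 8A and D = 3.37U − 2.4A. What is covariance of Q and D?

By bilinearity, covariance of Q and D = ac·σ²_U + bd·σ²_A + (ad+bc)·covariance of U and A, with a=-3, b=-8, c=3.37, d=-2.4.
ac·σ²_U = (-3)·3.37·6.5 = -65.715
bd·σ²_A = (-8)·(-2.4)·54 = 1036.8
(ad+bc)·covariance of U and A = (-19.76)·(-4) = 79.04
covariance of Q and D = -65.715 + 1036.8 + 79.04 = 1050.125.

covariance of Q and D = 1050.125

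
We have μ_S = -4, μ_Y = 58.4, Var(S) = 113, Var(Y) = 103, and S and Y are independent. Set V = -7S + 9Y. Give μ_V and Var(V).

μ_V = 553.6, Var(V) = 13880

μ_V = (-7)·μ_S + 9·μ_Y = (-7)·(-4) + 9·58.4 = 553.6.
Var(V) = a²·Var(S) + b²·Var(Y) + 2ab·covariance of S and Y with a = -7, b = 9.
Independence gives covariance of S and Y = 0.
= (-7)²·113 + 9²·103 + 2·(-7)·9·0
= 5537 + 8343 + 0 = 13880.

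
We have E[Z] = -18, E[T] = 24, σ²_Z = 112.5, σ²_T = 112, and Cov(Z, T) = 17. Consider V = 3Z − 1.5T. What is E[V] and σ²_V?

E[V] = -90, σ²_V = 1111.5

E[V] = 3·E[Z] + (-1.5)·E[T] = 3·(-18) + (-1.5)·24 = -90.
σ²_V = a²·σ²_Z + b²·σ²_T + 2ab·Cov(Z, T) with a = 3, b = -1.5.
= 3²·112.5 + (-1.5)²·112 + 2·3·(-1.5)·17
= 1012.5 + 252 + (-153) = 1111.5.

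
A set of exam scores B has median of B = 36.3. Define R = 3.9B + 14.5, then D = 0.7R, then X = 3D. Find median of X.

median of X = 327.747

median of R = 3.9·36.3 + 14.5 = 156.07.
median of D = 0.7·156.07 = 109.249.
median of X = 3·109.249 = 327.747.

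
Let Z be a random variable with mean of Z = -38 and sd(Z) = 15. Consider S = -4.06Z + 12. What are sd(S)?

S = -4.06Z + 12 is linear with a = -4.06, b = 12.
sd(S) = |a|·sd(Z) = |-4.06|·15 = 60.9.

sd(S) = 60.9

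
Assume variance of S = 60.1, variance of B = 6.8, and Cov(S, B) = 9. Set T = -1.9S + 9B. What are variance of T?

variance of T = 459.961

variance of T = a²·variance of S + b²·variance of B + 2ab·Cov(S, B) with a = -1.9, b = 9.
= (-1.9)²·60.1 + 9²·6.8 + 2·(-1.9)·9·9
= 216.961 + 550.8 + (-307.8) = 459.961.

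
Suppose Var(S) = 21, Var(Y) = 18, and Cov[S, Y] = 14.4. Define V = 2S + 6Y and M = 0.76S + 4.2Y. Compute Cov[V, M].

By bilinearity, Cov[V, M] = ac·Var(S) + bd·Var(Y) + (ad+bc)·Cov[S, Y], with a=2, b=6, c=0.76, d=4.2.
ac·Var(S) = 2·0.76·21 = 31.92
bd·Var(Y) = 6·4.2·18 = 453.6
(ad+bc)·Cov[S, Y] = (12.96)·14.4 = 186.624
Cov[V, M] = 31.92 + 453.6 + 186.624 = 672.144.

Cov[V, M] = 672.144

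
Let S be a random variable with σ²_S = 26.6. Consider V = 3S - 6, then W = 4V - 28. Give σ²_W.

σ²_V = 3²·26.6 = 239.4.
σ²_W = 4²·239.4 = 3830.4.

σ²_W = 3830.4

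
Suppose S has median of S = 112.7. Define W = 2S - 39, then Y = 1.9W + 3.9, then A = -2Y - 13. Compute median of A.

median of W = 2·112.7 + (-39) = 186.4.
median of Y = 1.9·186.4 + 3.9 = 358.06.
median of A = (-2)·358.06 + (-13) = -729.12.

median of A = -729.12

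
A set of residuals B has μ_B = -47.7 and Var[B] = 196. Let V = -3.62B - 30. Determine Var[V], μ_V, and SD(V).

Var[V] = 2568.4624, μ_V = 142.674, SD(V) = 50.68

V = -3.62B - 30 is linear with a = -3.62, b = -30.
Var[V] = a²·Var[B] = (-3.62)²·196 = 2568.4624 (the additive constant -30 does not affect variance).
μ_V = a·μ_B + b = (-3.62)·(-47.7) + (-30) = 142.674.
SD(B) = √196 = 14.
SD(V) = |a|·SD(B) = |-3.62|·14 = 50.68.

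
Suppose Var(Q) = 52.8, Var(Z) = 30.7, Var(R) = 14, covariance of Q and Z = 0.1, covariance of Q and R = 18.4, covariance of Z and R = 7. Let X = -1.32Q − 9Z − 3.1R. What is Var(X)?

Var(X) = a²·Var(Q) + b²·Var(Z) + c²·Var(R) + 2ab·covariance of Q and Z + 2ac·covariance of Q and R + 2bc·covariance of Z and R, with a = -1.32, b = -9, c = -3.1.
= 91.99872 + 2486.7 + 134.54 + 2.376 + 150.5856 + 390.6
= 3256.80032.

Var(X) = 3256.80032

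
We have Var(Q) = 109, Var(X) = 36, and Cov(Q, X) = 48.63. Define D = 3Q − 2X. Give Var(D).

Var(D) = a²·Var(Q) + b²·Var(X) + 2ab·Cov(Q, X) with a = 3, b = -2.
= 3²·109 + (-2)²·36 + 2·3·(-2)·48.63
= 981 + 144 + (-583.56) = 541.44.

Var(D) = 541.44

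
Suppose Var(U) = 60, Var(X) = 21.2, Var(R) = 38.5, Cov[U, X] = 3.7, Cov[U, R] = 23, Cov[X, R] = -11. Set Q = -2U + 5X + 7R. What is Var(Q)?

Var(Q) = 1168.5

Var(Q) = a²·Var(U) + b²·Var(X) + c²·Var(R) + 2ab·Cov[U, X] + 2ac·Cov[U, R] + 2bc·Cov[X, R], with a = -2, b = 5, c = 7.
= 240 + 530 + 1886.5 + (-74) + (-644) + (-770)
= 1168.5.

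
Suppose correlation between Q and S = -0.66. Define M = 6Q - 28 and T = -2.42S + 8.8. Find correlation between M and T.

Linear rescalings preserve |correlation|; the slopes 6 and -2.42 have opposite signs, so the correlation flips sign: correlation between M and T = −correlation between Q and S = 0.66.

correlation between M and T = 0.66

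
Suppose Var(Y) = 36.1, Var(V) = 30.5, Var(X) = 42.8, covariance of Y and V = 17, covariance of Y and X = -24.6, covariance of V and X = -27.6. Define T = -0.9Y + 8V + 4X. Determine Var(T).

Var(T) = a²·Var(Y) + b²·Var(V) + c²·Var(X) + 2ab·covariance of Y and V + 2ac·covariance of Y and X + 2bc·covariance of V and X, with a = -0.9, b = 8, c = 4.
= 29.241 + 1952 + 684.8 + (-244.8) + 177.12 + (-1766.4)
= 831.961.

Var(T) = 831.961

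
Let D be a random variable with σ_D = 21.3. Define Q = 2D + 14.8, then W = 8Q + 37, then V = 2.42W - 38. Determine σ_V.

σ_V = 824.736

σ_Q = |2|·21.3 = 42.6.
σ_W = |8|·42.6 = 340.8.
σ_V = |2.42|·340.8 = 824.736.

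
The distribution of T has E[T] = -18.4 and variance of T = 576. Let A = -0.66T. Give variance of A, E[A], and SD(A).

variance of A = 250.9056, E[A] = 12.144, SD(A) = 15.84

A = -0.66T is linear with a = -0.66, b = 0.
variance of A = a²·variance of T = (-0.66)²·576 = 250.9056.
E[A] = a·E[T] + b = (-0.66)·(-18.4) = 12.144.
SD(T) = √576 = 24.
SD(A) = |a|·SD(T) = |-0.66|·24 = 15.84.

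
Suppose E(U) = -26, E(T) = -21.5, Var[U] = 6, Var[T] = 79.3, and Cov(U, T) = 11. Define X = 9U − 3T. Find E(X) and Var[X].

E(X) = 9·E(U) + (-3)·E(T) = 9·(-26) + (-3)·(-21.5) = -169.5.
Var[X] = a²·Var[U] + b²·Var[T] + 2ab·Cov(U, T) with a = 9, b = -3.
= 9²·6 + (-3)²·79.3 + 2·9·(-3)·11
= 486 + 713.7 + (-594) = 605.7.

E(X) = -169.5, Var[X] = 605.7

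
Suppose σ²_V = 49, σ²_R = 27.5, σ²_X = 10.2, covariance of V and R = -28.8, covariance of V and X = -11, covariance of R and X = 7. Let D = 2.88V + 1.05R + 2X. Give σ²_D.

σ²_D = a²·σ²_V + b²·σ²_R + c²·σ²_X + 2ab·covariance of V and R + 2ac·covariance of V and X + 2bc·covariance of R and X, with a = 2.88, b = 1.05, c = 2.
= 406.4256 + 30.31875 + 40.8 + (-174.1824) + (-126.72) + 29.4
= 206.04195.

σ²_D = 206.04195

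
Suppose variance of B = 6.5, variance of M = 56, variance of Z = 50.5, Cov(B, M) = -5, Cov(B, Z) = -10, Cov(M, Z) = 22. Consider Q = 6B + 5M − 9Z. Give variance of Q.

variance of Q = a²·variance of B + b²·variance of M + c²·variance of Z + 2ab·Cov(B, M) + 2ac·Cov(B, Z) + 2bc·Cov(M, Z), with a = 6, b = 5, c = -9.
= 234 + 1400 + 4090.5 + (-300) + 1080 + (-1980)
= 4524.5.

variance of Q = 4524.5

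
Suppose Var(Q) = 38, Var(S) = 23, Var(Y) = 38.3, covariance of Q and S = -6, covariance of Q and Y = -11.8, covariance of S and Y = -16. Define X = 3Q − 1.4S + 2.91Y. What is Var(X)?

Var(X) = 686.14823

Var(X) = a²·Var(Q) + b²·Var(S) + c²·Var(Y) + 2ab·covariance of Q and S + 2ac·covariance of Q and Y + 2bc·covariance of S and Y, with a = 3, b = -1.4, c = 2.91.
= 342 + 45.08 + 324.32823 + 50.4 + (-206.028) + 130.368
= 686.14823.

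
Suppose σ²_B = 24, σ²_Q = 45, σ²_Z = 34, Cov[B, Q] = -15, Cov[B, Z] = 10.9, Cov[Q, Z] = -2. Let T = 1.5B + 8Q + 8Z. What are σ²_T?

σ²_T = a²·σ²_B + b²·σ²_Q + c²·σ²_Z + 2ab·Cov[B, Q] + 2ac·Cov[B, Z] + 2bc·Cov[Q, Z], with a = 1.5, b = 8, c = 8.
= 54 + 2880 + 2176 + (-360) + 261.6 + (-256)
= 4755.6.

σ²_T = 4755.6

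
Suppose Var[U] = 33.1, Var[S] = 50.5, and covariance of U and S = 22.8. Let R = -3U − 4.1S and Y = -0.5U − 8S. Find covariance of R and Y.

covariance of R and Y = 2299.99

By bilinearity, covariance of R and Y = ac·Var[U] + bd·Var[S] + (ad+bc)·covariance of U and S, with a=-3, b=-4.1, c=-0.5, d=-8.
ac·Var[U] = (-3)·(-0.5)·33.1 = 49.65
bd·Var[S] = (-4.1)·(-8)·50.5 = 1656.4
(ad+bc)·covariance of U and S = (26.05)·22.8 = 593.94
covariance of R and Y = 49.65 + 1656.4 + 593.94 = 2299.99.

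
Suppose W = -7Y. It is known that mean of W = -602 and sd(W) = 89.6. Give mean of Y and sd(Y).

mean of Y = 86, sd(Y) = 12.8

From W = -7Y: mean of W = a·mean of Y + b, so mean of Y = (mean of W − b)/a = (-602 − 0)/(-7) = 86.
sd(W) = |a|·sd(Y), so sd(Y) = 89.6/|-7| = 12.8.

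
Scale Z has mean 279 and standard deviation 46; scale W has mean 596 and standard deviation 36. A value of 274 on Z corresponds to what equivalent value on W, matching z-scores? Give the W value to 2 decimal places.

W = 592.09

z = (274 − 279)/46 ≈ -0.1087.
W = 596 + z·36 = 596 + (274 − 279)·36/46 ≈ 592.09.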